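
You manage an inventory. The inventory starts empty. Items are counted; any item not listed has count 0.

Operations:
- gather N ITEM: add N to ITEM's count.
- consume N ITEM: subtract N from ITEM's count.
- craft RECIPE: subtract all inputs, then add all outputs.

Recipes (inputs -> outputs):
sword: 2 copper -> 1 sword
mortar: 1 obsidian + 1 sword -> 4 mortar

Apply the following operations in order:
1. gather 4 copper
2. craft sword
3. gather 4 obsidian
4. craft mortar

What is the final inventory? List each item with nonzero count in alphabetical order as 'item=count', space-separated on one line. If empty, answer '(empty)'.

Answer: copper=2 mortar=4 obsidian=3

Derivation:
After 1 (gather 4 copper): copper=4
After 2 (craft sword): copper=2 sword=1
After 3 (gather 4 obsidian): copper=2 obsidian=4 sword=1
After 4 (craft mortar): copper=2 mortar=4 obsidian=3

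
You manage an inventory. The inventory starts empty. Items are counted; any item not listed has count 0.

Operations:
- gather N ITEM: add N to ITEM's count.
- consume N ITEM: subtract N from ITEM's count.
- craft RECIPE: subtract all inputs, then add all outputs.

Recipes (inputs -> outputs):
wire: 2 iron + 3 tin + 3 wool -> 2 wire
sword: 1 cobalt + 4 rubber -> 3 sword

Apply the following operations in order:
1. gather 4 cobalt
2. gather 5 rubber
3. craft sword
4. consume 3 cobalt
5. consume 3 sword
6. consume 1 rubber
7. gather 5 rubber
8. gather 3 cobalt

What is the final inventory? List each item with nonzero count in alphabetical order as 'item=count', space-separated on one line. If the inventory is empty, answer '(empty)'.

Answer: cobalt=3 rubber=5

Derivation:
After 1 (gather 4 cobalt): cobalt=4
After 2 (gather 5 rubber): cobalt=4 rubber=5
After 3 (craft sword): cobalt=3 rubber=1 sword=3
After 4 (consume 3 cobalt): rubber=1 sword=3
After 5 (consume 3 sword): rubber=1
After 6 (consume 1 rubber): (empty)
After 7 (gather 5 rubber): rubber=5
After 8 (gather 3 cobalt): cobalt=3 rubber=5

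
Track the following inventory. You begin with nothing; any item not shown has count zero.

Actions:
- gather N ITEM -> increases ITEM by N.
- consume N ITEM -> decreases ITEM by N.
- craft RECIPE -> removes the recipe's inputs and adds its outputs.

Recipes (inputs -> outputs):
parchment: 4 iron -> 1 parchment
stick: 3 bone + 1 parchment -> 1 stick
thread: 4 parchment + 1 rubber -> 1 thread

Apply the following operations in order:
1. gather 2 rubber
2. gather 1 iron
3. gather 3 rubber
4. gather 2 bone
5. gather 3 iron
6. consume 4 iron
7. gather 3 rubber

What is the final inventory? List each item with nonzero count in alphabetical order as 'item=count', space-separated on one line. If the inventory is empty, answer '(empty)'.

After 1 (gather 2 rubber): rubber=2
After 2 (gather 1 iron): iron=1 rubber=2
After 3 (gather 3 rubber): iron=1 rubber=5
After 4 (gather 2 bone): bone=2 iron=1 rubber=5
After 5 (gather 3 iron): bone=2 iron=4 rubber=5
After 6 (consume 4 iron): bone=2 rubber=5
After 7 (gather 3 rubber): bone=2 rubber=8

Answer: bone=2 rubber=8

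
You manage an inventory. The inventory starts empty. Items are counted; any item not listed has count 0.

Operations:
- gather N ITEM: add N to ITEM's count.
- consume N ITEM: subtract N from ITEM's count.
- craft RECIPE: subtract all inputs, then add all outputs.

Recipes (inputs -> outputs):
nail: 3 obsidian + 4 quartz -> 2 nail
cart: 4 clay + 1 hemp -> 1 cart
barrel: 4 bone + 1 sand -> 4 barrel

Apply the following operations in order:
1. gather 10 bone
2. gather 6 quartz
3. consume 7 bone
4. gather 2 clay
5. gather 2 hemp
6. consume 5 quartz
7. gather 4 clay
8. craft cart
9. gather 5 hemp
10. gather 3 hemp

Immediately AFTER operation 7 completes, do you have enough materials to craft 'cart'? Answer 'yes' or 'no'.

After 1 (gather 10 bone): bone=10
After 2 (gather 6 quartz): bone=10 quartz=6
After 3 (consume 7 bone): bone=3 quartz=6
After 4 (gather 2 clay): bone=3 clay=2 quartz=6
After 5 (gather 2 hemp): bone=3 clay=2 hemp=2 quartz=6
After 6 (consume 5 quartz): bone=3 clay=2 hemp=2 quartz=1
After 7 (gather 4 clay): bone=3 clay=6 hemp=2 quartz=1

Answer: yes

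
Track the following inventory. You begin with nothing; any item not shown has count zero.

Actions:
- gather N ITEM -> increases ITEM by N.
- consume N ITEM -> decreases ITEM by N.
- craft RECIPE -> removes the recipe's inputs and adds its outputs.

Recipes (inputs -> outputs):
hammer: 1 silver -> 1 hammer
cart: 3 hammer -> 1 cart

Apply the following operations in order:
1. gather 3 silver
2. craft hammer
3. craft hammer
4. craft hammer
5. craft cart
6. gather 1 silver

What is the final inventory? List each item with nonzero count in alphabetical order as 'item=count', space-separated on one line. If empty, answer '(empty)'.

Answer: cart=1 silver=1

Derivation:
After 1 (gather 3 silver): silver=3
After 2 (craft hammer): hammer=1 silver=2
After 3 (craft hammer): hammer=2 silver=1
After 4 (craft hammer): hammer=3
After 5 (craft cart): cart=1
After 6 (gather 1 silver): cart=1 silver=1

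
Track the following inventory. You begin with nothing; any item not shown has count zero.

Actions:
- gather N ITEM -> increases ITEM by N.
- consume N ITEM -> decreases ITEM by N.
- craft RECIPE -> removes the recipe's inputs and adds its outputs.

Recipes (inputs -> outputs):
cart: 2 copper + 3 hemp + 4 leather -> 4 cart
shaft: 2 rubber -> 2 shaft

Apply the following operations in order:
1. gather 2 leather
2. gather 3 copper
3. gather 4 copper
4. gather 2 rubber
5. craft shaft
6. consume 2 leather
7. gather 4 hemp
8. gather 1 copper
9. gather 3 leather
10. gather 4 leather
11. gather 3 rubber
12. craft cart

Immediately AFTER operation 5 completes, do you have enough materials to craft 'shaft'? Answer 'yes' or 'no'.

After 1 (gather 2 leather): leather=2
After 2 (gather 3 copper): copper=3 leather=2
After 3 (gather 4 copper): copper=7 leather=2
After 4 (gather 2 rubber): copper=7 leather=2 rubber=2
After 5 (craft shaft): copper=7 leather=2 shaft=2

Answer: no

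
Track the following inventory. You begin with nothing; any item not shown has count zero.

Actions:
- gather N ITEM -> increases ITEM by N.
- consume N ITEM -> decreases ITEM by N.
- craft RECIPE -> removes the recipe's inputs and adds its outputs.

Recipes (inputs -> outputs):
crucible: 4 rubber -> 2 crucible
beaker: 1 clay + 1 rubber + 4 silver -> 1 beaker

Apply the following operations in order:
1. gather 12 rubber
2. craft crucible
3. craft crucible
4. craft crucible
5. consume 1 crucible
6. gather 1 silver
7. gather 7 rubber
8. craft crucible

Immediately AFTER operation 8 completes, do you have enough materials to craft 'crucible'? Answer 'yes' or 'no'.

Answer: no

Derivation:
After 1 (gather 12 rubber): rubber=12
After 2 (craft crucible): crucible=2 rubber=8
After 3 (craft crucible): crucible=4 rubber=4
After 4 (craft crucible): crucible=6
After 5 (consume 1 crucible): crucible=5
After 6 (gather 1 silver): crucible=5 silver=1
After 7 (gather 7 rubber): crucible=5 rubber=7 silver=1
After 8 (craft crucible): crucible=7 rubber=3 silver=1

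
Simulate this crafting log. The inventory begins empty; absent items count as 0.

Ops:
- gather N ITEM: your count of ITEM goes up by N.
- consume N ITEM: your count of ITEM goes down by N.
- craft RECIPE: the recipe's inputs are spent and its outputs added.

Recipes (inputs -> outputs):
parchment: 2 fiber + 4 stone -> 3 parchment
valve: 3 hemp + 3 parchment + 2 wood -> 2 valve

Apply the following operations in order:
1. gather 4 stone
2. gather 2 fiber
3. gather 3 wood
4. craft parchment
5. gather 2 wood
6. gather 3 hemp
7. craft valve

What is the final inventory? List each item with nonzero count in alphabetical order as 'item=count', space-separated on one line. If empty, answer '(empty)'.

After 1 (gather 4 stone): stone=4
After 2 (gather 2 fiber): fiber=2 stone=4
After 3 (gather 3 wood): fiber=2 stone=4 wood=3
After 4 (craft parchment): parchment=3 wood=3
After 5 (gather 2 wood): parchment=3 wood=5
After 6 (gather 3 hemp): hemp=3 parchment=3 wood=5
After 7 (craft valve): valve=2 wood=3

Answer: valve=2 wood=3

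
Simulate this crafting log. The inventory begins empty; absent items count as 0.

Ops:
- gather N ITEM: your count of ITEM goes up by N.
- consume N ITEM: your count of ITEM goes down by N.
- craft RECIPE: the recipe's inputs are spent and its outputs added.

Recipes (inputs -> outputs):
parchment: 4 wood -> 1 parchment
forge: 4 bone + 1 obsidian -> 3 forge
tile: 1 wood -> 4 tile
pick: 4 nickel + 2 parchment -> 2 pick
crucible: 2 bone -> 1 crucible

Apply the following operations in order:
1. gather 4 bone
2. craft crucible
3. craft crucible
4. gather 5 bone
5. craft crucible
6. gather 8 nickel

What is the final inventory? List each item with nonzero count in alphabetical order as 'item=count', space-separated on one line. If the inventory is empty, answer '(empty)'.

After 1 (gather 4 bone): bone=4
After 2 (craft crucible): bone=2 crucible=1
After 3 (craft crucible): crucible=2
After 4 (gather 5 bone): bone=5 crucible=2
After 5 (craft crucible): bone=3 crucible=3
After 6 (gather 8 nickel): bone=3 crucible=3 nickel=8

Answer: bone=3 crucible=3 nickel=8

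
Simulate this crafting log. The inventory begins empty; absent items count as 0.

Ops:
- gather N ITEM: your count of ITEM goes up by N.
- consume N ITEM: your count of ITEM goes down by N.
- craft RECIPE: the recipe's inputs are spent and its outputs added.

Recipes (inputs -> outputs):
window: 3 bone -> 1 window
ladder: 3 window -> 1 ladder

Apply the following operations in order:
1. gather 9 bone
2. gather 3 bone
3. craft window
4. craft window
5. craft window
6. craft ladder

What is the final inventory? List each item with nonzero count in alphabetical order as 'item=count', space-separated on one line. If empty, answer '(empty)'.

Answer: bone=3 ladder=1

Derivation:
After 1 (gather 9 bone): bone=9
After 2 (gather 3 bone): bone=12
After 3 (craft window): bone=9 window=1
After 4 (craft window): bone=6 window=2
After 5 (craft window): bone=3 window=3
After 6 (craft ladder): bone=3 ladder=1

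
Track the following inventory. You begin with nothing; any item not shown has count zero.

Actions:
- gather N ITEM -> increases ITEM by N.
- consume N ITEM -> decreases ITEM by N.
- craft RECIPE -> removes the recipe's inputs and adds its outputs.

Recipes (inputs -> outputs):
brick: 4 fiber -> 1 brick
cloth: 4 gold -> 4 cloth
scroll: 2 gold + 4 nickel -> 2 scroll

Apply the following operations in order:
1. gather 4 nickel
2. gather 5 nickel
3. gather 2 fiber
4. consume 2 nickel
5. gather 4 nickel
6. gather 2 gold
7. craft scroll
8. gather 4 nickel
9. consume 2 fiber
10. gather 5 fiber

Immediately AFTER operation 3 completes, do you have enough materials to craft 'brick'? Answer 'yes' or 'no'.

Answer: no

Derivation:
After 1 (gather 4 nickel): nickel=4
After 2 (gather 5 nickel): nickel=9
After 3 (gather 2 fiber): fiber=2 nickel=9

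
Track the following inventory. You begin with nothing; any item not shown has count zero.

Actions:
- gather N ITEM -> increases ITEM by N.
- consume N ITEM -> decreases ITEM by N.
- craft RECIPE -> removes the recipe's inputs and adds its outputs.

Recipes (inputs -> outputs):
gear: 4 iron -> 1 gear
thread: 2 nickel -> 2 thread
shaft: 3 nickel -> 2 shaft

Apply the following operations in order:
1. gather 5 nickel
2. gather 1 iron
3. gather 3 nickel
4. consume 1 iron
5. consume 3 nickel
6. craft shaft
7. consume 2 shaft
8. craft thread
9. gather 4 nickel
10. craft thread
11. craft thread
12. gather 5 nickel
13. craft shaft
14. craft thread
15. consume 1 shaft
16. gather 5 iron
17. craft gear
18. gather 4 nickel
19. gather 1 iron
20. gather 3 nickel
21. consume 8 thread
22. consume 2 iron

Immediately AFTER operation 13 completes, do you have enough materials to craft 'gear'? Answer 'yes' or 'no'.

After 1 (gather 5 nickel): nickel=5
After 2 (gather 1 iron): iron=1 nickel=5
After 3 (gather 3 nickel): iron=1 nickel=8
After 4 (consume 1 iron): nickel=8
After 5 (consume 3 nickel): nickel=5
After 6 (craft shaft): nickel=2 shaft=2
After 7 (consume 2 shaft): nickel=2
After 8 (craft thread): thread=2
After 9 (gather 4 nickel): nickel=4 thread=2
After 10 (craft thread): nickel=2 thread=4
After 11 (craft thread): thread=6
After 12 (gather 5 nickel): nickel=5 thread=6
After 13 (craft shaft): nickel=2 shaft=2 thread=6

Answer: no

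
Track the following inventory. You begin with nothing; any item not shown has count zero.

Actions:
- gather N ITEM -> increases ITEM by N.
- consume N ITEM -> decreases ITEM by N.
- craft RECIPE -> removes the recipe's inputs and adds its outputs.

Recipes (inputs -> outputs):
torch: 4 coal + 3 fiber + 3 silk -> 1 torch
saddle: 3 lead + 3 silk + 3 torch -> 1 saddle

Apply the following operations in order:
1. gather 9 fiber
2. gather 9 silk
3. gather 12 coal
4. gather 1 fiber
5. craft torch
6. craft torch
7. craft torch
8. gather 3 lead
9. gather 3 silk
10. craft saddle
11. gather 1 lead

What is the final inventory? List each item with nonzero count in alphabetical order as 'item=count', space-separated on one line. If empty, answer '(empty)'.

After 1 (gather 9 fiber): fiber=9
After 2 (gather 9 silk): fiber=9 silk=9
After 3 (gather 12 coal): coal=12 fiber=9 silk=9
After 4 (gather 1 fiber): coal=12 fiber=10 silk=9
After 5 (craft torch): coal=8 fiber=7 silk=6 torch=1
After 6 (craft torch): coal=4 fiber=4 silk=3 torch=2
After 7 (craft torch): fiber=1 torch=3
After 8 (gather 3 lead): fiber=1 lead=3 torch=3
After 9 (gather 3 silk): fiber=1 lead=3 silk=3 torch=3
After 10 (craft saddle): fiber=1 saddle=1
After 11 (gather 1 lead): fiber=1 lead=1 saddle=1

Answer: fiber=1 lead=1 saddle=1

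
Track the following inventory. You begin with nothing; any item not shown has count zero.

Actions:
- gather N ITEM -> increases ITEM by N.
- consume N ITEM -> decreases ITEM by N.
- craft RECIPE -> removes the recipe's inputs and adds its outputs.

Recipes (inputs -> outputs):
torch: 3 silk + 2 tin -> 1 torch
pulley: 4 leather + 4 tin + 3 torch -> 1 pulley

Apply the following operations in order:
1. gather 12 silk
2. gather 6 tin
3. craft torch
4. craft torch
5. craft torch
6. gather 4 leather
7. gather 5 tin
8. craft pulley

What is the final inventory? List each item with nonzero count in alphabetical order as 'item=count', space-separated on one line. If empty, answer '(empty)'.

After 1 (gather 12 silk): silk=12
After 2 (gather 6 tin): silk=12 tin=6
After 3 (craft torch): silk=9 tin=4 torch=1
After 4 (craft torch): silk=6 tin=2 torch=2
After 5 (craft torch): silk=3 torch=3
After 6 (gather 4 leather): leather=4 silk=3 torch=3
After 7 (gather 5 tin): leather=4 silk=3 tin=5 torch=3
After 8 (craft pulley): pulley=1 silk=3 tin=1

Answer: pulley=1 silk=3 tin=1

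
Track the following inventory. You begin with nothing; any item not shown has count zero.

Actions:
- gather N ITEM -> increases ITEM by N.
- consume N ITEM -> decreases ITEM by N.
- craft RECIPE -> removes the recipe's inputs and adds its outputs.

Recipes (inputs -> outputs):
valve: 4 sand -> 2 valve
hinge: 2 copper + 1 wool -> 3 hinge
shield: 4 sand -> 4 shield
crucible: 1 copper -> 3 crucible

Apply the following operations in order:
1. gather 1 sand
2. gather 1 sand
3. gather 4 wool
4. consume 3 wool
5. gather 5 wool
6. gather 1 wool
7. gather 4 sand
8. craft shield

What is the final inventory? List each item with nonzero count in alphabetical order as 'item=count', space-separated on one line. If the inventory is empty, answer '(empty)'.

After 1 (gather 1 sand): sand=1
After 2 (gather 1 sand): sand=2
After 3 (gather 4 wool): sand=2 wool=4
After 4 (consume 3 wool): sand=2 wool=1
After 5 (gather 5 wool): sand=2 wool=6
After 6 (gather 1 wool): sand=2 wool=7
After 7 (gather 4 sand): sand=6 wool=7
After 8 (craft shield): sand=2 shield=4 wool=7

Answer: sand=2 shield=4 wool=7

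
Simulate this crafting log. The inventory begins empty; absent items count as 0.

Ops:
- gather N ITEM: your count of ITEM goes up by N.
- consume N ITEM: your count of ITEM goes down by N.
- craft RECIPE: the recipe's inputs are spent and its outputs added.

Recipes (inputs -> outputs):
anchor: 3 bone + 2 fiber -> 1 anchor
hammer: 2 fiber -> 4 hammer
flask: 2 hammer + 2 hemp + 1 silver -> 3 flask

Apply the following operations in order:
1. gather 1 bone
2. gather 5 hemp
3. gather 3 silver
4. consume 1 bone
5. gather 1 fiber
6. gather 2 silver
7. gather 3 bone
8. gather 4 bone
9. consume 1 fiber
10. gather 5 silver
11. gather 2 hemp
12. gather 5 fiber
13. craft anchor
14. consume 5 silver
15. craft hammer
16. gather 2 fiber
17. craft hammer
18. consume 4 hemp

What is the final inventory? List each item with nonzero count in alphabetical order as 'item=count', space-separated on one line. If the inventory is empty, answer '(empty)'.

Answer: anchor=1 bone=4 fiber=1 hammer=8 hemp=3 silver=5

Derivation:
After 1 (gather 1 bone): bone=1
After 2 (gather 5 hemp): bone=1 hemp=5
After 3 (gather 3 silver): bone=1 hemp=5 silver=3
After 4 (consume 1 bone): hemp=5 silver=3
After 5 (gather 1 fiber): fiber=1 hemp=5 silver=3
After 6 (gather 2 silver): fiber=1 hemp=5 silver=5
After 7 (gather 3 bone): bone=3 fiber=1 hemp=5 silver=5
After 8 (gather 4 bone): bone=7 fiber=1 hemp=5 silver=5
After 9 (consume 1 fiber): bone=7 hemp=5 silver=5
After 10 (gather 5 silver): bone=7 hemp=5 silver=10
After 11 (gather 2 hemp): bone=7 hemp=7 silver=10
After 12 (gather 5 fiber): bone=7 fiber=5 hemp=7 silver=10
After 13 (craft anchor): anchor=1 bone=4 fiber=3 hemp=7 silver=10
After 14 (consume 5 silver): anchor=1 bone=4 fiber=3 hemp=7 silver=5
After 15 (craft hammer): anchor=1 bone=4 fiber=1 hammer=4 hemp=7 silver=5
After 16 (gather 2 fiber): anchor=1 bone=4 fiber=3 hammer=4 hemp=7 silver=5
After 17 (craft hammer): anchor=1 bone=4 fiber=1 hammer=8 hemp=7 silver=5
After 18 (consume 4 hemp): anchor=1 bone=4 fiber=1 hammer=8 hemp=3 silver=5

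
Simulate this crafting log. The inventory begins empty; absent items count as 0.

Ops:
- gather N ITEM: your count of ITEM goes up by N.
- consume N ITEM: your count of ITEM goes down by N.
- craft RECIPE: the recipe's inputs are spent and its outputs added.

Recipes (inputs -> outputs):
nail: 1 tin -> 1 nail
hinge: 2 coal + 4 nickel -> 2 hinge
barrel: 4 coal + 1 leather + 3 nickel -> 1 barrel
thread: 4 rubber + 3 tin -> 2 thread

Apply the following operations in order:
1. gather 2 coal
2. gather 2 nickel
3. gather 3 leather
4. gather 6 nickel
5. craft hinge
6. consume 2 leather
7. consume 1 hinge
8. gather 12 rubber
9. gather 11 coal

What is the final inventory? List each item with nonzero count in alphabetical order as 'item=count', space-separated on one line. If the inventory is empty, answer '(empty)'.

Answer: coal=11 hinge=1 leather=1 nickel=4 rubber=12

Derivation:
After 1 (gather 2 coal): coal=2
After 2 (gather 2 nickel): coal=2 nickel=2
After 3 (gather 3 leather): coal=2 leather=3 nickel=2
After 4 (gather 6 nickel): coal=2 leather=3 nickel=8
After 5 (craft hinge): hinge=2 leather=3 nickel=4
After 6 (consume 2 leather): hinge=2 leather=1 nickel=4
After 7 (consume 1 hinge): hinge=1 leather=1 nickel=4
After 8 (gather 12 rubber): hinge=1 leather=1 nickel=4 rubber=12
After 9 (gather 11 coal): coal=11 hinge=1 leather=1 nickel=4 rubber=12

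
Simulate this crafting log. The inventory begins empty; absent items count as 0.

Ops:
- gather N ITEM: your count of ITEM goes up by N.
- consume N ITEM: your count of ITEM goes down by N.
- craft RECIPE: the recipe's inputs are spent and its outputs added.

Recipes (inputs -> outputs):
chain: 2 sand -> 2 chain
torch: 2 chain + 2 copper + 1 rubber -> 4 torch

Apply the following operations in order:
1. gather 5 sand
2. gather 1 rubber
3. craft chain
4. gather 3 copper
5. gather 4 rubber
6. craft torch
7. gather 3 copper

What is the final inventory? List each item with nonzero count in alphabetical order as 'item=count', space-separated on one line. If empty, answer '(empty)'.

After 1 (gather 5 sand): sand=5
After 2 (gather 1 rubber): rubber=1 sand=5
After 3 (craft chain): chain=2 rubber=1 sand=3
After 4 (gather 3 copper): chain=2 copper=3 rubber=1 sand=3
After 5 (gather 4 rubber): chain=2 copper=3 rubber=5 sand=3
After 6 (craft torch): copper=1 rubber=4 sand=3 torch=4
After 7 (gather 3 copper): copper=4 rubber=4 sand=3 torch=4

Answer: copper=4 rubber=4 sand=3 torch=4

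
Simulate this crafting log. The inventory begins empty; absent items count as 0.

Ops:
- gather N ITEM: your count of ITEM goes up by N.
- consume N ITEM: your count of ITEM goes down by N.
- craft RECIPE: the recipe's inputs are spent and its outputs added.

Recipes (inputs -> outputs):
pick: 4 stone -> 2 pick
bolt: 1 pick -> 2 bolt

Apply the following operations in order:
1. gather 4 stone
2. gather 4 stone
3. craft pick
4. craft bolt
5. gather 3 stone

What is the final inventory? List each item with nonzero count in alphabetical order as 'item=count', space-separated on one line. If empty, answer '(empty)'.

Answer: bolt=2 pick=1 stone=7

Derivation:
After 1 (gather 4 stone): stone=4
After 2 (gather 4 stone): stone=8
After 3 (craft pick): pick=2 stone=4
After 4 (craft bolt): bolt=2 pick=1 stone=4
After 5 (gather 3 stone): bolt=2 pick=1 stone=7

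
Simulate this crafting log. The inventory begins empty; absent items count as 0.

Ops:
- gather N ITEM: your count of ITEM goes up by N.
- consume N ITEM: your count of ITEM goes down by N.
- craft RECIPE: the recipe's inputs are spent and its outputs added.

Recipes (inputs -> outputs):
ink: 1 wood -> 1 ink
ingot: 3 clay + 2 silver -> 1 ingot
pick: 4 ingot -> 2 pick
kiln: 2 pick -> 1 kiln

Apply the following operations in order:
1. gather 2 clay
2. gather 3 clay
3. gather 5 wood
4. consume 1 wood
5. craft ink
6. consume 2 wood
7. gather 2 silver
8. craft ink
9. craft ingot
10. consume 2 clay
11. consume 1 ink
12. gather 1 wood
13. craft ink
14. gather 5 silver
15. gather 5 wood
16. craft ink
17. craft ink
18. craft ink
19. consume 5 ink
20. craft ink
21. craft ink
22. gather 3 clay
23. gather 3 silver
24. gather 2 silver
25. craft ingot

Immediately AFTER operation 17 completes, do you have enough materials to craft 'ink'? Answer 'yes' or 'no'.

Answer: yes

Derivation:
After 1 (gather 2 clay): clay=2
After 2 (gather 3 clay): clay=5
After 3 (gather 5 wood): clay=5 wood=5
After 4 (consume 1 wood): clay=5 wood=4
After 5 (craft ink): clay=5 ink=1 wood=3
After 6 (consume 2 wood): clay=5 ink=1 wood=1
After 7 (gather 2 silver): clay=5 ink=1 silver=2 wood=1
After 8 (craft ink): clay=5 ink=2 silver=2
After 9 (craft ingot): clay=2 ingot=1 ink=2
After 10 (consume 2 clay): ingot=1 ink=2
After 11 (consume 1 ink): ingot=1 ink=1
After 12 (gather 1 wood): ingot=1 ink=1 wood=1
After 13 (craft ink): ingot=1 ink=2
After 14 (gather 5 silver): ingot=1 ink=2 silver=5
After 15 (gather 5 wood): ingot=1 ink=2 silver=5 wood=5
After 16 (craft ink): ingot=1 ink=3 silver=5 wood=4
After 17 (craft ink): ingot=1 ink=4 silver=5 wood=3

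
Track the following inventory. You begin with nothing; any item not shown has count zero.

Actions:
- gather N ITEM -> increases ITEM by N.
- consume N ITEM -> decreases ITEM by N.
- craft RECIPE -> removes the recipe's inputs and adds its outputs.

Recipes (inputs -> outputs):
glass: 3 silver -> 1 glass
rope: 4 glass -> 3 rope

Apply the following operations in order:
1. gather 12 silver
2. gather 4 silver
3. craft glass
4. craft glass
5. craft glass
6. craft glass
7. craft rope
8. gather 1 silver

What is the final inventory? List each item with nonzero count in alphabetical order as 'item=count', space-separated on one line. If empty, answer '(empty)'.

After 1 (gather 12 silver): silver=12
After 2 (gather 4 silver): silver=16
After 3 (craft glass): glass=1 silver=13
After 4 (craft glass): glass=2 silver=10
After 5 (craft glass): glass=3 silver=7
After 6 (craft glass): glass=4 silver=4
After 7 (craft rope): rope=3 silver=4
After 8 (gather 1 silver): rope=3 silver=5

Answer: rope=3 silver=5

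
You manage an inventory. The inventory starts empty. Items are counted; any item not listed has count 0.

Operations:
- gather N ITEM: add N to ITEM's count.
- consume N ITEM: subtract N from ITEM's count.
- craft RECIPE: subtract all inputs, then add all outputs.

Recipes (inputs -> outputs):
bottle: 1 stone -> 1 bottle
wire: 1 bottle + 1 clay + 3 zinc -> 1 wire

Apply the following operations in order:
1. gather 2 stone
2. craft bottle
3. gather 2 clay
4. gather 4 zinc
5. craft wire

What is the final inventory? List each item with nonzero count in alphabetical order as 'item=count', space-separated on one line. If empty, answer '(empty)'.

After 1 (gather 2 stone): stone=2
After 2 (craft bottle): bottle=1 stone=1
After 3 (gather 2 clay): bottle=1 clay=2 stone=1
After 4 (gather 4 zinc): bottle=1 clay=2 stone=1 zinc=4
After 5 (craft wire): clay=1 stone=1 wire=1 zinc=1

Answer: clay=1 stone=1 wire=1 zinc=1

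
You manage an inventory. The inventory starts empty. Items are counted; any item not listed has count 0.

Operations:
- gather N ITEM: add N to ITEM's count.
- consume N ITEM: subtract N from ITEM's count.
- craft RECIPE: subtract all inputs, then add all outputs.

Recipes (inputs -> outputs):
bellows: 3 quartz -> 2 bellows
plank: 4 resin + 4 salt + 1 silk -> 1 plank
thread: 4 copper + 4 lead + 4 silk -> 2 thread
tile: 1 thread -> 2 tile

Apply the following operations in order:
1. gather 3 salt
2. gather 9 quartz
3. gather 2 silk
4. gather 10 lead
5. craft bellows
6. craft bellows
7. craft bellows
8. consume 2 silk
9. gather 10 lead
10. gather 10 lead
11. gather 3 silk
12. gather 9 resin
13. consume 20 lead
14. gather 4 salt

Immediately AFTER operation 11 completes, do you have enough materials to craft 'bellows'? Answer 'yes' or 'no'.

Answer: no

Derivation:
After 1 (gather 3 salt): salt=3
After 2 (gather 9 quartz): quartz=9 salt=3
After 3 (gather 2 silk): quartz=9 salt=3 silk=2
After 4 (gather 10 lead): lead=10 quartz=9 salt=3 silk=2
After 5 (craft bellows): bellows=2 lead=10 quartz=6 salt=3 silk=2
After 6 (craft bellows): bellows=4 lead=10 quartz=3 salt=3 silk=2
After 7 (craft bellows): bellows=6 lead=10 salt=3 silk=2
After 8 (consume 2 silk): bellows=6 lead=10 salt=3
After 9 (gather 10 lead): bellows=6 lead=20 salt=3
After 10 (gather 10 lead): bellows=6 lead=30 salt=3
After 11 (gather 3 silk): bellows=6 lead=30 salt=3 silk=3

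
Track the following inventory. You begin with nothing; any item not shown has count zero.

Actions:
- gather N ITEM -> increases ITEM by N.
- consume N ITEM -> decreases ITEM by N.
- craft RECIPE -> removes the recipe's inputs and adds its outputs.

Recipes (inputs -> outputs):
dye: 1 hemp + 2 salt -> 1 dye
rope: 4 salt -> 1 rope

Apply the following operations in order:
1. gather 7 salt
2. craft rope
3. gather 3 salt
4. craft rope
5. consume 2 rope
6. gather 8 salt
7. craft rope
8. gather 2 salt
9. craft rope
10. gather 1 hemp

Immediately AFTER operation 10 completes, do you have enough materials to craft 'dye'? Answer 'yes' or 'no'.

After 1 (gather 7 salt): salt=7
After 2 (craft rope): rope=1 salt=3
After 3 (gather 3 salt): rope=1 salt=6
After 4 (craft rope): rope=2 salt=2
After 5 (consume 2 rope): salt=2
After 6 (gather 8 salt): salt=10
After 7 (craft rope): rope=1 salt=6
After 8 (gather 2 salt): rope=1 salt=8
After 9 (craft rope): rope=2 salt=4
After 10 (gather 1 hemp): hemp=1 rope=2 salt=4

Answer: yes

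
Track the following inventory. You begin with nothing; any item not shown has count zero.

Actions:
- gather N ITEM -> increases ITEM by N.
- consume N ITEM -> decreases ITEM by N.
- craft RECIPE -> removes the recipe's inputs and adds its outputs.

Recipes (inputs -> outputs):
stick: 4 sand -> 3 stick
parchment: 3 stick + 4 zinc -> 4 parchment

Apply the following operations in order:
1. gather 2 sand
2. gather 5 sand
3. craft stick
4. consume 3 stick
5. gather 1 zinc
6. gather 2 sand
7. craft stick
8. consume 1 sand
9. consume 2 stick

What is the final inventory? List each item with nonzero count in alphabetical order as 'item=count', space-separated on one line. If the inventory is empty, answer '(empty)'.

Answer: stick=1 zinc=1

Derivation:
After 1 (gather 2 sand): sand=2
After 2 (gather 5 sand): sand=7
After 3 (craft stick): sand=3 stick=3
After 4 (consume 3 stick): sand=3
After 5 (gather 1 zinc): sand=3 zinc=1
After 6 (gather 2 sand): sand=5 zinc=1
After 7 (craft stick): sand=1 stick=3 zinc=1
After 8 (consume 1 sand): stick=3 zinc=1
After 9 (consume 2 stick): stick=1 zinc=1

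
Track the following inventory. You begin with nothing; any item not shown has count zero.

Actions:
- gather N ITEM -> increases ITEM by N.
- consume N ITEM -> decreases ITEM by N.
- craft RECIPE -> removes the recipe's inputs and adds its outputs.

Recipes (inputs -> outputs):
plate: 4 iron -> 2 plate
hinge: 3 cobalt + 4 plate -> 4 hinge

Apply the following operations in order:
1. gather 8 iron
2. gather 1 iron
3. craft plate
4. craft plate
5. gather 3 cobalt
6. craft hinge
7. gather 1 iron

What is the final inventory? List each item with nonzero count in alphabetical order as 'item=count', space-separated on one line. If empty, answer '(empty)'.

Answer: hinge=4 iron=2

Derivation:
After 1 (gather 8 iron): iron=8
After 2 (gather 1 iron): iron=9
After 3 (craft plate): iron=5 plate=2
After 4 (craft plate): iron=1 plate=4
After 5 (gather 3 cobalt): cobalt=3 iron=1 plate=4
After 6 (craft hinge): hinge=4 iron=1
After 7 (gather 1 iron): hinge=4 iron=2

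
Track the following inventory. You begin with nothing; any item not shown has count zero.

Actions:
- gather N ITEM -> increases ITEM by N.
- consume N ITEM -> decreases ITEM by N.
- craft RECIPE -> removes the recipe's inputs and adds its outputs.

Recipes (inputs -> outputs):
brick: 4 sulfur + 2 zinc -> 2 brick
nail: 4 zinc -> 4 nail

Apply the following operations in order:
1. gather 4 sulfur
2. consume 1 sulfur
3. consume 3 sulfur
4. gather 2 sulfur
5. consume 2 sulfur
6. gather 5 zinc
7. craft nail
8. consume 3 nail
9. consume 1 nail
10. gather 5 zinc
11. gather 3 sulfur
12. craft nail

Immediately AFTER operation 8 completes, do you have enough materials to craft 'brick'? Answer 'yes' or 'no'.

After 1 (gather 4 sulfur): sulfur=4
After 2 (consume 1 sulfur): sulfur=3
After 3 (consume 3 sulfur): (empty)
After 4 (gather 2 sulfur): sulfur=2
After 5 (consume 2 sulfur): (empty)
After 6 (gather 5 zinc): zinc=5
After 7 (craft nail): nail=4 zinc=1
After 8 (consume 3 nail): nail=1 zinc=1

Answer: no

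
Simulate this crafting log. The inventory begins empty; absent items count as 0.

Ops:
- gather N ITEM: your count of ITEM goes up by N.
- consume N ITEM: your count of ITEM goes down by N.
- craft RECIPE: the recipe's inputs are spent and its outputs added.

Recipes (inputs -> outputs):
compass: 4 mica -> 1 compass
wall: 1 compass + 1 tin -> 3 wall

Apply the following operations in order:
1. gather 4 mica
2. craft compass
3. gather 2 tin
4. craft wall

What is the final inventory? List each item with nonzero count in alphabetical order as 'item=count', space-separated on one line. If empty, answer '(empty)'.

After 1 (gather 4 mica): mica=4
After 2 (craft compass): compass=1
After 3 (gather 2 tin): compass=1 tin=2
After 4 (craft wall): tin=1 wall=3

Answer: tin=1 wall=3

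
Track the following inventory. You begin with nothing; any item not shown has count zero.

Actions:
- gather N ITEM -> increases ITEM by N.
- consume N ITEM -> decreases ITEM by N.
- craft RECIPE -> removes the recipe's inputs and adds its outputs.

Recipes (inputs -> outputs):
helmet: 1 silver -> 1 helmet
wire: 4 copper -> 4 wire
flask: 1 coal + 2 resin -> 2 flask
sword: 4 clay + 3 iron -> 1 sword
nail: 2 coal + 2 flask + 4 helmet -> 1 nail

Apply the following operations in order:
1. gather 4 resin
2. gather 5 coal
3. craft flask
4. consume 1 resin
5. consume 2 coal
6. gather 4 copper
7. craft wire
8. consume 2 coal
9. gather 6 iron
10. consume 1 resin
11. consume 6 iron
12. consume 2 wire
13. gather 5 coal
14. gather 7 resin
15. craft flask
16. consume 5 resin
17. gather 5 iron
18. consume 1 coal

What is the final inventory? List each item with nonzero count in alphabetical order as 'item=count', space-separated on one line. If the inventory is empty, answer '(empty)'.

After 1 (gather 4 resin): resin=4
After 2 (gather 5 coal): coal=5 resin=4
After 3 (craft flask): coal=4 flask=2 resin=2
After 4 (consume 1 resin): coal=4 flask=2 resin=1
After 5 (consume 2 coal): coal=2 flask=2 resin=1
After 6 (gather 4 copper): coal=2 copper=4 flask=2 resin=1
After 7 (craft wire): coal=2 flask=2 resin=1 wire=4
After 8 (consume 2 coal): flask=2 resin=1 wire=4
After 9 (gather 6 iron): flask=2 iron=6 resin=1 wire=4
After 10 (consume 1 resin): flask=2 iron=6 wire=4
After 11 (consume 6 iron): flask=2 wire=4
After 12 (consume 2 wire): flask=2 wire=2
After 13 (gather 5 coal): coal=5 flask=2 wire=2
After 14 (gather 7 resin): coal=5 flask=2 resin=7 wire=2
After 15 (craft flask): coal=4 flask=4 resin=5 wire=2
After 16 (consume 5 resin): coal=4 flask=4 wire=2
After 17 (gather 5 iron): coal=4 flask=4 iron=5 wire=2
After 18 (consume 1 coal): coal=3 flask=4 iron=5 wire=2

Answer: coal=3 flask=4 iron=5 wire=2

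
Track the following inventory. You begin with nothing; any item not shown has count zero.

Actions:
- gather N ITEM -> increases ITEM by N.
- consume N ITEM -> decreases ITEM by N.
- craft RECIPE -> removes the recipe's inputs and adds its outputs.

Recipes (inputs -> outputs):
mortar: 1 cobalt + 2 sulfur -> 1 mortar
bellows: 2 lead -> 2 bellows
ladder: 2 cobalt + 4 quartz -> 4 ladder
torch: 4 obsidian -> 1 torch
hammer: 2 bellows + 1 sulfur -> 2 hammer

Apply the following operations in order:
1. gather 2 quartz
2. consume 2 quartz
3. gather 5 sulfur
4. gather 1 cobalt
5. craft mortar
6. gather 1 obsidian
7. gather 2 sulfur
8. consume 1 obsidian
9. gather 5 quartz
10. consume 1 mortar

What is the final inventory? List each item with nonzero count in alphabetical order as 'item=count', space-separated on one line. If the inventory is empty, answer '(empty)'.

After 1 (gather 2 quartz): quartz=2
After 2 (consume 2 quartz): (empty)
After 3 (gather 5 sulfur): sulfur=5
After 4 (gather 1 cobalt): cobalt=1 sulfur=5
After 5 (craft mortar): mortar=1 sulfur=3
After 6 (gather 1 obsidian): mortar=1 obsidian=1 sulfur=3
After 7 (gather 2 sulfur): mortar=1 obsidian=1 sulfur=5
After 8 (consume 1 obsidian): mortar=1 sulfur=5
After 9 (gather 5 quartz): mortar=1 quartz=5 sulfur=5
After 10 (consume 1 mortar): quartz=5 sulfur=5

Answer: quartz=5 sulfur=5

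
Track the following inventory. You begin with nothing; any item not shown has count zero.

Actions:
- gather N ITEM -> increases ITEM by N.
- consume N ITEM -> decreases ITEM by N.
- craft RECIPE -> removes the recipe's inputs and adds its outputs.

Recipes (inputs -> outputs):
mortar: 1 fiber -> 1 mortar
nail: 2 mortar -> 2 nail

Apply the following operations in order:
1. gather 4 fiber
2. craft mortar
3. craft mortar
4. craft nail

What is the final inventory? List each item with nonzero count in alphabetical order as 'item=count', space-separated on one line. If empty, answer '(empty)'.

After 1 (gather 4 fiber): fiber=4
After 2 (craft mortar): fiber=3 mortar=1
After 3 (craft mortar): fiber=2 mortar=2
After 4 (craft nail): fiber=2 nail=2

Answer: fiber=2 nail=2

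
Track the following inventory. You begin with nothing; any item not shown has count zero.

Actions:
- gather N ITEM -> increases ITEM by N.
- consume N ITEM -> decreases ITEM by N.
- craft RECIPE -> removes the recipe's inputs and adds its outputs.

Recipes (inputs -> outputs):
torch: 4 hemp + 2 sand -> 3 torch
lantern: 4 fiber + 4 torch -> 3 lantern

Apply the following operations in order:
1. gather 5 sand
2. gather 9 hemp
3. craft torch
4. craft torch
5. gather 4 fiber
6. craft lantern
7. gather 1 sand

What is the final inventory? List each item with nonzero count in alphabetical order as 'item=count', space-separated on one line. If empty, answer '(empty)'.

Answer: hemp=1 lantern=3 sand=2 torch=2

Derivation:
After 1 (gather 5 sand): sand=5
After 2 (gather 9 hemp): hemp=9 sand=5
After 3 (craft torch): hemp=5 sand=3 torch=3
After 4 (craft torch): hemp=1 sand=1 torch=6
After 5 (gather 4 fiber): fiber=4 hemp=1 sand=1 torch=6
After 6 (craft lantern): hemp=1 lantern=3 sand=1 torch=2
After 7 (gather 1 sand): hemp=1 lantern=3 sand=2 torch=2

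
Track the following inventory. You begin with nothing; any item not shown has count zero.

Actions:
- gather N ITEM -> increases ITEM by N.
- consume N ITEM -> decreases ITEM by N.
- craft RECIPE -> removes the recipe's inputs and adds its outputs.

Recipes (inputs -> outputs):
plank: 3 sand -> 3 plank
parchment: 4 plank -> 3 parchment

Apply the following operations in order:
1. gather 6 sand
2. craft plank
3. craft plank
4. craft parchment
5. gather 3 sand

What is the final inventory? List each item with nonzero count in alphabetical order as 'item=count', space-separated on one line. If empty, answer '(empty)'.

Answer: parchment=3 plank=2 sand=3

Derivation:
After 1 (gather 6 sand): sand=6
After 2 (craft plank): plank=3 sand=3
After 3 (craft plank): plank=6
After 4 (craft parchment): parchment=3 plank=2
After 5 (gather 3 sand): parchment=3 plank=2 sand=3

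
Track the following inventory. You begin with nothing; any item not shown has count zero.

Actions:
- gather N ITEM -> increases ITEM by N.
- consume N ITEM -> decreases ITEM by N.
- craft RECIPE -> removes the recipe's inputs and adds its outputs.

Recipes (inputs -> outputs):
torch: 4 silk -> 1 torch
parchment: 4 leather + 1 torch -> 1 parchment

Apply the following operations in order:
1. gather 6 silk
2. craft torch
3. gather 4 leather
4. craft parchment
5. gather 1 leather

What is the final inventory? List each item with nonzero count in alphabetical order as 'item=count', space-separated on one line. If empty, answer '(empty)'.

After 1 (gather 6 silk): silk=6
After 2 (craft torch): silk=2 torch=1
After 3 (gather 4 leather): leather=4 silk=2 torch=1
After 4 (craft parchment): parchment=1 silk=2
After 5 (gather 1 leather): leather=1 parchment=1 silk=2

Answer: leather=1 parchment=1 silk=2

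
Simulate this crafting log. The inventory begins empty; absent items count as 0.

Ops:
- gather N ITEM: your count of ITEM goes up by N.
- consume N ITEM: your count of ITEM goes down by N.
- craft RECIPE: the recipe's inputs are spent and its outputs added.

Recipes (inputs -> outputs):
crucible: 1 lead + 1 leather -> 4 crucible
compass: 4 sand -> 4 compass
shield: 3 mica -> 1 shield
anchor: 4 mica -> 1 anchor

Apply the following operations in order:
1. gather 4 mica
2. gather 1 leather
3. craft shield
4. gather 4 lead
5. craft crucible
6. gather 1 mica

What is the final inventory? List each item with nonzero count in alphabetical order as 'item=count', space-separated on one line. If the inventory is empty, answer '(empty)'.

After 1 (gather 4 mica): mica=4
After 2 (gather 1 leather): leather=1 mica=4
After 3 (craft shield): leather=1 mica=1 shield=1
After 4 (gather 4 lead): lead=4 leather=1 mica=1 shield=1
After 5 (craft crucible): crucible=4 lead=3 mica=1 shield=1
After 6 (gather 1 mica): crucible=4 lead=3 mica=2 shield=1

Answer: crucible=4 lead=3 mica=2 shield=1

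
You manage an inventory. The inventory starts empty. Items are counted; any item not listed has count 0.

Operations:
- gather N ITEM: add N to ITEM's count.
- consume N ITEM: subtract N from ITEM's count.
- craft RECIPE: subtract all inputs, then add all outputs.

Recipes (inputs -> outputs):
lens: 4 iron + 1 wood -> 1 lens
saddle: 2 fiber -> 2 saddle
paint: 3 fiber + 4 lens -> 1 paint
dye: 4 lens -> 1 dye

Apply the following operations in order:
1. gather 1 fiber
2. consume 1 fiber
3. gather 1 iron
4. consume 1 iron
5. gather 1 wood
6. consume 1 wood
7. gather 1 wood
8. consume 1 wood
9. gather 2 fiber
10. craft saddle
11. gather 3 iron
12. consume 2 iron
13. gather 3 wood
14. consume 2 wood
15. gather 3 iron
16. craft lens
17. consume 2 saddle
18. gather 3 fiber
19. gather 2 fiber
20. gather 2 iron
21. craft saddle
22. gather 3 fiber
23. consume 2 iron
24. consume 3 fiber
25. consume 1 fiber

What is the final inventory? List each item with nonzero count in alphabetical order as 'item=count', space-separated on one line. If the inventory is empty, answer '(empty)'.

After 1 (gather 1 fiber): fiber=1
After 2 (consume 1 fiber): (empty)
After 3 (gather 1 iron): iron=1
After 4 (consume 1 iron): (empty)
After 5 (gather 1 wood): wood=1
After 6 (consume 1 wood): (empty)
After 7 (gather 1 wood): wood=1
After 8 (consume 1 wood): (empty)
After 9 (gather 2 fiber): fiber=2
After 10 (craft saddle): saddle=2
After 11 (gather 3 iron): iron=3 saddle=2
After 12 (consume 2 iron): iron=1 saddle=2
After 13 (gather 3 wood): iron=1 saddle=2 wood=3
After 14 (consume 2 wood): iron=1 saddle=2 wood=1
After 15 (gather 3 iron): iron=4 saddle=2 wood=1
After 16 (craft lens): lens=1 saddle=2
After 17 (consume 2 saddle): lens=1
After 18 (gather 3 fiber): fiber=3 lens=1
After 19 (gather 2 fiber): fiber=5 lens=1
After 20 (gather 2 iron): fiber=5 iron=2 lens=1
After 21 (craft saddle): fiber=3 iron=2 lens=1 saddle=2
After 22 (gather 3 fiber): fiber=6 iron=2 lens=1 saddle=2
After 23 (consume 2 iron): fiber=6 lens=1 saddle=2
After 24 (consume 3 fiber): fiber=3 lens=1 saddle=2
After 25 (consume 1 fiber): fiber=2 lens=1 saddle=2

Answer: fiber=2 lens=1 saddle=2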